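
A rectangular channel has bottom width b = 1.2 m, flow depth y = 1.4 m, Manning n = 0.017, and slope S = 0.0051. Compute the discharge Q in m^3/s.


For a rectangular channel, the cross-sectional area A = b * y = 1.2 * 1.4 = 1.68 m^2.
The wetted perimeter P = b + 2y = 1.2 + 2*1.4 = 4.0 m.
Hydraulic radius R = A/P = 1.68/4.0 = 0.42 m.
Velocity V = (1/n)*R^(2/3)*S^(1/2) = (1/0.017)*0.42^(2/3)*0.0051^(1/2) = 2.356 m/s.
Discharge Q = A * V = 1.68 * 2.356 = 3.958 m^3/s.

3.958


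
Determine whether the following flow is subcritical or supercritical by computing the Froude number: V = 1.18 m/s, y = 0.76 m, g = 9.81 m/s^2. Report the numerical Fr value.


The Froude number is defined as Fr = V / sqrt(g*y).
g*y = 9.81 * 0.76 = 7.4556.
sqrt(g*y) = sqrt(7.4556) = 2.7305.
Fr = 1.18 / 2.7305 = 0.4322.
Since Fr < 1, the flow is subcritical.

0.4322


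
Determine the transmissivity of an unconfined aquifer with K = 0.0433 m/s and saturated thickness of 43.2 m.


Transmissivity is defined as T = K * h.
T = 0.0433 * 43.2
  = 1.8706 m^2/s.

1.8706


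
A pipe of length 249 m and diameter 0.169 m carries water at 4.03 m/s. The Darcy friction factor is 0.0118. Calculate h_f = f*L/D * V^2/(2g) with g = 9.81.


Darcy-Weisbach equation: h_f = f * (L/D) * V^2/(2g).
f * L/D = 0.0118 * 249/0.169 = 17.3858.
V^2/(2g) = 4.03^2 / (2*9.81) = 16.2409 / 19.62 = 0.8278 m.
h_f = 17.3858 * 0.8278 = 14.391 m.

14.391


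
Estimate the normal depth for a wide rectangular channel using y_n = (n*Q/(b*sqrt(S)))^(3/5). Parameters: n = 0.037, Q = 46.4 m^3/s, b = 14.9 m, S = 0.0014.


We use the wide-channel approximation y_n = (n*Q/(b*sqrt(S)))^(3/5).
sqrt(S) = sqrt(0.0014) = 0.037417.
Numerator: n*Q = 0.037 * 46.4 = 1.7168.
Denominator: b*sqrt(S) = 14.9 * 0.037417 = 0.557513.
arg = 3.0794.
y_n = 3.0794^(3/5) = 1.9637 m.

1.9637


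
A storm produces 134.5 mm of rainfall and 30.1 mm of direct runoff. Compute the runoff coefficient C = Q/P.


The runoff coefficient C = runoff depth / rainfall depth.
C = 30.1 / 134.5
  = 0.2238.

0.2238


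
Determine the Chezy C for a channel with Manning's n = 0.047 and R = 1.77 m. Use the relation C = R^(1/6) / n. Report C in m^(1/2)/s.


The Chezy coefficient relates to Manning's n through C = R^(1/6) / n.
R^(1/6) = 1.77^(1/6) = 1.099838.
C = 1.099838 / 0.047 = 23.4 m^(1/2)/s.

23.4


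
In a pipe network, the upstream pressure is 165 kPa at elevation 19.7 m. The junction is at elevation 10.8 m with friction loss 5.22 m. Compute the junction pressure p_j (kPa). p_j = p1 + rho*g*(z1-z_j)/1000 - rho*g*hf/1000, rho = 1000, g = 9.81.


Junction pressure: p_j = p1 + rho*g*(z1 - z_j)/1000 - rho*g*hf/1000.
Elevation term = 1000*9.81*(19.7 - 10.8)/1000 = 87.309 kPa.
Friction term = 1000*9.81*5.22/1000 = 51.208 kPa.
p_j = 165 + 87.309 - 51.208 = 201.1 kPa.

201.1


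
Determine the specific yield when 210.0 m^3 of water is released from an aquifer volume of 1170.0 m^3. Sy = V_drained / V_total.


Specific yield Sy = Volume drained / Total volume.
Sy = 210.0 / 1170.0
   = 0.1795.

0.1795


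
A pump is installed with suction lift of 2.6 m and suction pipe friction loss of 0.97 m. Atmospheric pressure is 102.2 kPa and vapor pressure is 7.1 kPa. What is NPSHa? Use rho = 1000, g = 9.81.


NPSHa = p_atm/(rho*g) - z_s - hf_s - p_vap/(rho*g).
p_atm/(rho*g) = 102.2*1000 / (1000*9.81) = 10.418 m.
p_vap/(rho*g) = 7.1*1000 / (1000*9.81) = 0.724 m.
NPSHa = 10.418 - 2.6 - 0.97 - 0.724
      = 6.12 m.

6.12


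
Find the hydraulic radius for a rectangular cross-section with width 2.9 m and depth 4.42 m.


For a rectangular section:
Flow area A = b * y = 2.9 * 4.42 = 12.82 m^2.
Wetted perimeter P = b + 2y = 2.9 + 2*4.42 = 11.74 m.
Hydraulic radius R = A/P = 12.82 / 11.74 = 1.0918 m.

1.0918


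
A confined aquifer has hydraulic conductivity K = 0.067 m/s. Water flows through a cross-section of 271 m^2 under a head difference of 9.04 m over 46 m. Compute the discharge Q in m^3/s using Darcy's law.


Darcy's law: Q = K * A * i, where i = dh/L.
Hydraulic gradient i = 9.04 / 46 = 0.196522.
Q = 0.067 * 271 * 0.196522
  = 3.5682 m^3/s.

3.5682


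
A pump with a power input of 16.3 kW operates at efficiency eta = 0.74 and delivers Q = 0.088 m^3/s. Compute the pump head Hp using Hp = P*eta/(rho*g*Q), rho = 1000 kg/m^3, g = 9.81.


Pump head formula: Hp = P * eta / (rho * g * Q).
Numerator: P * eta = 16.3 * 1000 * 0.74 = 12062.0 W.
Denominator: rho * g * Q = 1000 * 9.81 * 0.088 = 863.28.
Hp = 12062.0 / 863.28 = 13.97 m.

13.97


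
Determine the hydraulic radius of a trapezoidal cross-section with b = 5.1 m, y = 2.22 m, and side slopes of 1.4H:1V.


For a trapezoidal section with side slope z:
A = (b + z*y)*y = (5.1 + 1.4*2.22)*2.22 = 18.222 m^2.
P = b + 2*y*sqrt(1 + z^2) = 5.1 + 2*2.22*sqrt(1 + 1.4^2) = 12.739 m.
R = A/P = 18.222 / 12.739 = 1.4304 m.

1.4304


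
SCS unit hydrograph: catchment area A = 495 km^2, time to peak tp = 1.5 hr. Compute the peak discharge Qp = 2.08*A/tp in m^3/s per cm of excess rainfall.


SCS formula: Qp = 2.08 * A / tp.
Qp = 2.08 * 495 / 1.5
   = 1029.6 / 1.5
   = 686.4 m^3/s per cm.

686.4


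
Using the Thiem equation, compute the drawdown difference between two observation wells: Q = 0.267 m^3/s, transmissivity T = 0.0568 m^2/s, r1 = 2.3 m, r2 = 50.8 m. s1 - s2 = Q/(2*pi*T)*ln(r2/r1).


Thiem equation: s1 - s2 = Q/(2*pi*T) * ln(r2/r1).
ln(r2/r1) = ln(50.8/2.3) = 3.095.
Q/(2*pi*T) = 0.267 / (2*pi*0.0568) = 0.267 / 0.3569 = 0.7481.
s1 - s2 = 0.7481 * 3.095 = 2.3155 m.

2.3155


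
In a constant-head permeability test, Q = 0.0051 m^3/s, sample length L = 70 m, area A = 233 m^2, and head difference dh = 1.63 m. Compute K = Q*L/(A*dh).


From K = Q*L / (A*dh):
Numerator: Q*L = 0.0051 * 70 = 0.357.
Denominator: A*dh = 233 * 1.63 = 379.79.
K = 0.357 / 379.79 = 0.00094 m/s.

0.00094


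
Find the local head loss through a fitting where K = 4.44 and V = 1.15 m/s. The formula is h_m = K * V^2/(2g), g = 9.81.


Minor loss formula: h_m = K * V^2/(2g).
V^2 = 1.15^2 = 1.3225.
V^2/(2g) = 1.3225 / 19.62 = 0.0674 m.
h_m = 4.44 * 0.0674 = 0.2993 m.

0.2993


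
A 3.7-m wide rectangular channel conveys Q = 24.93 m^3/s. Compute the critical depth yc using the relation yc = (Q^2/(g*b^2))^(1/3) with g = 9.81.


Using yc = (Q^2 / (g * b^2))^(1/3):
Q^2 = 24.93^2 = 621.5.
g * b^2 = 9.81 * 3.7^2 = 9.81 * 13.69 = 134.3.
Q^2 / (g*b^2) = 621.5 / 134.3 = 4.6277.
yc = 4.6277^(1/3) = 1.6664 m.

1.6664


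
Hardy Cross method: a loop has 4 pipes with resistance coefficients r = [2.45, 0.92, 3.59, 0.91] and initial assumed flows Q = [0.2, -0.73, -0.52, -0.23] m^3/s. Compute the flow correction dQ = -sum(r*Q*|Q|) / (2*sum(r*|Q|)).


Numerator terms (r*Q*|Q|): 2.45*0.2*|0.2| = 0.098; 0.92*-0.73*|-0.73| = -0.4903; 3.59*-0.52*|-0.52| = -0.9707; 0.91*-0.23*|-0.23| = -0.0481.
Sum of numerator = -1.4111.
Denominator terms (r*|Q|): 2.45*|0.2| = 0.49; 0.92*|-0.73| = 0.6716; 3.59*|-0.52| = 1.8668; 0.91*|-0.23| = 0.2093.
2 * sum of denominator = 2 * 3.2377 = 6.4754.
dQ = --1.4111 / 6.4754 = 0.2179 m^3/s.

0.2179


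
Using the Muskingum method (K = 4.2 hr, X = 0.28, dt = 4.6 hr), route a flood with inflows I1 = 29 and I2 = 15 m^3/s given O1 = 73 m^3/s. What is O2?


Muskingum coefficients:
denom = 2*K*(1-X) + dt = 2*4.2*(1-0.28) + 4.6 = 10.648.
C0 = (dt - 2*K*X)/denom = (4.6 - 2*4.2*0.28)/10.648 = 0.2111.
C1 = (dt + 2*K*X)/denom = (4.6 + 2*4.2*0.28)/10.648 = 0.6529.
C2 = (2*K*(1-X) - dt)/denom = 0.136.
O2 = C0*I2 + C1*I1 + C2*O1
   = 0.2111*15 + 0.6529*29 + 0.136*73
   = 32.03 m^3/s.

32.03


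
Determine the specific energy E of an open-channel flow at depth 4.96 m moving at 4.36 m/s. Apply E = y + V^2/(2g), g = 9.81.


Specific energy E = y + V^2/(2g).
Velocity head = V^2/(2g) = 4.36^2 / (2*9.81) = 19.0096 / 19.62 = 0.9689 m.
E = 4.96 + 0.9689 = 5.9289 m.

5.9289


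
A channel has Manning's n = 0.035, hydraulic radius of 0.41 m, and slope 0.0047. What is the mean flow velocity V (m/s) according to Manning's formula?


Manning's equation gives V = (1/n) * R^(2/3) * S^(1/2).
First, compute R^(2/3) = 0.41^(2/3) = 0.5519.
Next, S^(1/2) = 0.0047^(1/2) = 0.068557.
Then 1/n = 1/0.035 = 28.57.
V = 28.57 * 0.5519 * 0.068557 = 1.081 m/s.

1.081


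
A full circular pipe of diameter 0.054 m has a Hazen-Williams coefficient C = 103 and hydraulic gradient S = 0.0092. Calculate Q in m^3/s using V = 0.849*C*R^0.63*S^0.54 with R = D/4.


For a full circular pipe, R = D/4 = 0.054/4 = 0.0135 m.
V = 0.849 * 103 * 0.0135^0.63 * 0.0092^0.54
  = 0.849 * 103 * 0.066391 * 0.079514
  = 0.4616 m/s.
Pipe area A = pi*D^2/4 = pi*0.054^2/4 = 0.0023 m^2.
Q = A * V = 0.0023 * 0.4616 = 0.0011 m^3/s.

0.0011


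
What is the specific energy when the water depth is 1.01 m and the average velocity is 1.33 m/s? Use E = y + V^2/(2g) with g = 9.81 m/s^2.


Specific energy E = y + V^2/(2g).
Velocity head = V^2/(2g) = 1.33^2 / (2*9.81) = 1.7689 / 19.62 = 0.0902 m.
E = 1.01 + 0.0902 = 1.1002 m.

1.1002


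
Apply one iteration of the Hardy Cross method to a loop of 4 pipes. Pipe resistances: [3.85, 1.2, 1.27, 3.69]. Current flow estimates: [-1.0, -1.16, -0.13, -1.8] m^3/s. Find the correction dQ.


Numerator terms (r*Q*|Q|): 3.85*-1.0*|-1.0| = -3.85; 1.2*-1.16*|-1.16| = -1.6147; 1.27*-0.13*|-0.13| = -0.0215; 3.69*-1.8*|-1.8| = -11.9556.
Sum of numerator = -17.4418.
Denominator terms (r*|Q|): 3.85*|-1.0| = 3.85; 1.2*|-1.16| = 1.392; 1.27*|-0.13| = 0.1651; 3.69*|-1.8| = 6.642.
2 * sum of denominator = 2 * 12.0491 = 24.0982.
dQ = --17.4418 / 24.0982 = 0.7238 m^3/s.

0.7238


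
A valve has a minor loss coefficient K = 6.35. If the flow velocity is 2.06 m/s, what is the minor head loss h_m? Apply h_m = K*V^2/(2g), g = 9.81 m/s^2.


Minor loss formula: h_m = K * V^2/(2g).
V^2 = 2.06^2 = 4.2436.
V^2/(2g) = 4.2436 / 19.62 = 0.2163 m.
h_m = 6.35 * 0.2163 = 1.3734 m.

1.3734


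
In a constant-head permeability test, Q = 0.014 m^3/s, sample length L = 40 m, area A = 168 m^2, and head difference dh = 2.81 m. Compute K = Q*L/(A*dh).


From K = Q*L / (A*dh):
Numerator: Q*L = 0.014 * 40 = 0.56.
Denominator: A*dh = 168 * 2.81 = 472.08.
K = 0.56 / 472.08 = 0.001186 m/s.

0.001186


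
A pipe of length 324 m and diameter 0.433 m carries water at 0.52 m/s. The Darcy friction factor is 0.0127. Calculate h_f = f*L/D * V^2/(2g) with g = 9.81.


Darcy-Weisbach equation: h_f = f * (L/D) * V^2/(2g).
f * L/D = 0.0127 * 324/0.433 = 9.503.
V^2/(2g) = 0.52^2 / (2*9.81) = 0.2704 / 19.62 = 0.0138 m.
h_f = 9.503 * 0.0138 = 0.131 m.

0.131


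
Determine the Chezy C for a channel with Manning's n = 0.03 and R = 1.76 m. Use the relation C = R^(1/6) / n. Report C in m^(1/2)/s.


The Chezy coefficient relates to Manning's n through C = R^(1/6) / n.
R^(1/6) = 1.76^(1/6) = 1.0988.
C = 1.0988 / 0.03 = 36.63 m^(1/2)/s.

36.63


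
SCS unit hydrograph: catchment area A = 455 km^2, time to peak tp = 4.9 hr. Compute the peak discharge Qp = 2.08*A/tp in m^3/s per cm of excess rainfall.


SCS formula: Qp = 2.08 * A / tp.
Qp = 2.08 * 455 / 4.9
   = 946.4 / 4.9
   = 193.14 m^3/s per cm.

193.14


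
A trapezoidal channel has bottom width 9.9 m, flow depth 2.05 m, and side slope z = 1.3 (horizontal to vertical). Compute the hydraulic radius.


For a trapezoidal section with side slope z:
A = (b + z*y)*y = (9.9 + 1.3*2.05)*2.05 = 25.758 m^2.
P = b + 2*y*sqrt(1 + z^2) = 9.9 + 2*2.05*sqrt(1 + 1.3^2) = 16.624 m.
R = A/P = 25.758 / 16.624 = 1.5494 m.

1.5494


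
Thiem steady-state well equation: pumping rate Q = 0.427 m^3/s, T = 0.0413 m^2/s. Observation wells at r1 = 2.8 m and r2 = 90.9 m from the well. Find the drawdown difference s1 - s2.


Thiem equation: s1 - s2 = Q/(2*pi*T) * ln(r2/r1).
ln(r2/r1) = ln(90.9/2.8) = 3.4801.
Q/(2*pi*T) = 0.427 / (2*pi*0.0413) = 0.427 / 0.2595 = 1.6455.
s1 - s2 = 1.6455 * 3.4801 = 5.7266 m.

5.7266


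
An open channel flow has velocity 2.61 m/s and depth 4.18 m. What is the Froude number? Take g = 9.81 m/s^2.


The Froude number is defined as Fr = V / sqrt(g*y).
g*y = 9.81 * 4.18 = 41.0058.
sqrt(g*y) = sqrt(41.0058) = 6.4036.
Fr = 2.61 / 6.4036 = 0.4076.

0.4076


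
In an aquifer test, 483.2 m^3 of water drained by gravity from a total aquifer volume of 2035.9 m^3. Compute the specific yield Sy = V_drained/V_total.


Specific yield Sy = Volume drained / Total volume.
Sy = 483.2 / 2035.9
   = 0.2373.

0.2373


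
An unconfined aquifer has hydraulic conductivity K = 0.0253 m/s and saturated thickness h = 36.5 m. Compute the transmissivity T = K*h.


Transmissivity is defined as T = K * h.
T = 0.0253 * 36.5
  = 0.9234 m^2/s.

0.9234


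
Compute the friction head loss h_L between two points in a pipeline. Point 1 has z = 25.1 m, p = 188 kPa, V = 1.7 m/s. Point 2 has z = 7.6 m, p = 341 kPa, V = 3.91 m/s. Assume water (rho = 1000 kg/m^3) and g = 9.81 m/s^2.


Total head at each section: H = z + p/(rho*g) + V^2/(2g).
H1 = 25.1 + 188*1000/(1000*9.81) + 1.7^2/(2*9.81)
   = 25.1 + 19.164 + 0.1473
   = 44.411 m.
H2 = 7.6 + 341*1000/(1000*9.81) + 3.91^2/(2*9.81)
   = 7.6 + 34.76 + 0.7792
   = 43.14 m.
h_L = H1 - H2 = 44.411 - 43.14 = 1.272 m.

1.272


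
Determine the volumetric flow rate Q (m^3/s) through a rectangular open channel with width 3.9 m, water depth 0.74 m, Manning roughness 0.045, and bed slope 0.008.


For a rectangular channel, the cross-sectional area A = b * y = 3.9 * 0.74 = 2.89 m^2.
The wetted perimeter P = b + 2y = 3.9 + 2*0.74 = 5.38 m.
Hydraulic radius R = A/P = 2.89/5.38 = 0.5364 m.
Velocity V = (1/n)*R^(2/3)*S^(1/2) = (1/0.045)*0.5364^(2/3)*0.008^(1/2) = 1.3122 m/s.
Discharge Q = A * V = 2.89 * 1.3122 = 3.787 m^3/s.

3.787


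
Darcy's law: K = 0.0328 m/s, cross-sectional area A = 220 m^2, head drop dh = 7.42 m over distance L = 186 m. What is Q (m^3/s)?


Darcy's law: Q = K * A * i, where i = dh/L.
Hydraulic gradient i = 7.42 / 186 = 0.039892.
Q = 0.0328 * 220 * 0.039892
  = 0.2879 m^3/s.

0.2879


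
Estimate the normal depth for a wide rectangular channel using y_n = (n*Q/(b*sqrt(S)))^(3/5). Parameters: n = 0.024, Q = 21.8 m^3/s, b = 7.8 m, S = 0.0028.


We use the wide-channel approximation y_n = (n*Q/(b*sqrt(S)))^(3/5).
sqrt(S) = sqrt(0.0028) = 0.052915.
Numerator: n*Q = 0.024 * 21.8 = 0.5232.
Denominator: b*sqrt(S) = 7.8 * 0.052915 = 0.412737.
arg = 1.2676.
y_n = 1.2676^(3/5) = 1.1529 m.

1.1529


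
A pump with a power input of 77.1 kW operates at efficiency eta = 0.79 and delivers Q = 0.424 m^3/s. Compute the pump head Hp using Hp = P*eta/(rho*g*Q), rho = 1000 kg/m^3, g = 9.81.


Pump head formula: Hp = P * eta / (rho * g * Q).
Numerator: P * eta = 77.1 * 1000 * 0.79 = 60909.0 W.
Denominator: rho * g * Q = 1000 * 9.81 * 0.424 = 4159.44.
Hp = 60909.0 / 4159.44 = 14.64 m.

14.64


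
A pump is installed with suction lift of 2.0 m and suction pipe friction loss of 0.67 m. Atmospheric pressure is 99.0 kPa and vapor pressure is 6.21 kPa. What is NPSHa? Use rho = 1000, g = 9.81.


NPSHa = p_atm/(rho*g) - z_s - hf_s - p_vap/(rho*g).
p_atm/(rho*g) = 99.0*1000 / (1000*9.81) = 10.092 m.
p_vap/(rho*g) = 6.21*1000 / (1000*9.81) = 0.633 m.
NPSHa = 10.092 - 2.0 - 0.67 - 0.633
      = 6.79 m.

6.79


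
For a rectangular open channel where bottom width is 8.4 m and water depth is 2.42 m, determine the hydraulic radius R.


For a rectangular section:
Flow area A = b * y = 8.4 * 2.42 = 20.33 m^2.
Wetted perimeter P = b + 2y = 8.4 + 2*2.42 = 13.24 m.
Hydraulic radius R = A/P = 20.33 / 13.24 = 1.5353 m.

1.5353


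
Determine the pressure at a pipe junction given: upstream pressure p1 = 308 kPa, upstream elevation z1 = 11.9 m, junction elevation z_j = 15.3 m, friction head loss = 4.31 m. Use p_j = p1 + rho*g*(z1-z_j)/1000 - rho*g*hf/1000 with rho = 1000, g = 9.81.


Junction pressure: p_j = p1 + rho*g*(z1 - z_j)/1000 - rho*g*hf/1000.
Elevation term = 1000*9.81*(11.9 - 15.3)/1000 = -33.354 kPa.
Friction term = 1000*9.81*4.31/1000 = 42.281 kPa.
p_j = 308 + -33.354 - 42.281 = 232.36 kPa.

232.36


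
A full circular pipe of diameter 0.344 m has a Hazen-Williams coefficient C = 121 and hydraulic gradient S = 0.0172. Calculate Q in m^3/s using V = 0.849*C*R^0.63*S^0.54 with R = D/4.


For a full circular pipe, R = D/4 = 0.344/4 = 0.086 m.
V = 0.849 * 121 * 0.086^0.63 * 0.0172^0.54
  = 0.849 * 121 * 0.213174 * 0.111477
  = 2.4413 m/s.
Pipe area A = pi*D^2/4 = pi*0.344^2/4 = 0.0929 m^2.
Q = A * V = 0.0929 * 2.4413 = 0.2269 m^3/s.

0.2269


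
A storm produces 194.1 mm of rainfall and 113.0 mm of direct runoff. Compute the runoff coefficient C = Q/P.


The runoff coefficient C = runoff depth / rainfall depth.
C = 113.0 / 194.1
  = 0.5822.

0.5822


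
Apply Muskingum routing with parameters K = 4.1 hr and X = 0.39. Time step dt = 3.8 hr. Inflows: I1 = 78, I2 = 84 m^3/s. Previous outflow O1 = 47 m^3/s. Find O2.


Muskingum coefficients:
denom = 2*K*(1-X) + dt = 2*4.1*(1-0.39) + 3.8 = 8.802.
C0 = (dt - 2*K*X)/denom = (3.8 - 2*4.1*0.39)/8.802 = 0.0684.
C1 = (dt + 2*K*X)/denom = (3.8 + 2*4.1*0.39)/8.802 = 0.795.
C2 = (2*K*(1-X) - dt)/denom = 0.1366.
O2 = C0*I2 + C1*I1 + C2*O1
   = 0.0684*84 + 0.795*78 + 0.1366*47
   = 74.18 m^3/s.

74.18


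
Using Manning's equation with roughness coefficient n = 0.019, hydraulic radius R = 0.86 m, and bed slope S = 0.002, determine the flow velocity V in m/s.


Manning's equation gives V = (1/n) * R^(2/3) * S^(1/2).
First, compute R^(2/3) = 0.86^(2/3) = 0.9043.
Next, S^(1/2) = 0.002^(1/2) = 0.044721.
Then 1/n = 1/0.019 = 52.63.
V = 52.63 * 0.9043 * 0.044721 = 2.1286 m/s.

2.1286


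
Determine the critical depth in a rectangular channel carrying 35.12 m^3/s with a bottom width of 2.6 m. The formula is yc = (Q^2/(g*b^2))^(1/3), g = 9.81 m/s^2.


Using yc = (Q^2 / (g * b^2))^(1/3):
Q^2 = 35.12^2 = 1233.41.
g * b^2 = 9.81 * 2.6^2 = 9.81 * 6.76 = 66.32.
Q^2 / (g*b^2) = 1233.41 / 66.32 = 18.5979.
yc = 18.5979^(1/3) = 2.6495 m.

2.6495


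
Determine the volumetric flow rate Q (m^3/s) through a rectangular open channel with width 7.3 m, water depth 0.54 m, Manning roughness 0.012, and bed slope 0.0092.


For a rectangular channel, the cross-sectional area A = b * y = 7.3 * 0.54 = 3.94 m^2.
The wetted perimeter P = b + 2y = 7.3 + 2*0.54 = 8.38 m.
Hydraulic radius R = A/P = 3.94/8.38 = 0.4704 m.
Velocity V = (1/n)*R^(2/3)*S^(1/2) = (1/0.012)*0.4704^(2/3)*0.0092^(1/2) = 4.8346 m/s.
Discharge Q = A * V = 3.94 * 4.8346 = 19.058 m^3/s.

19.058


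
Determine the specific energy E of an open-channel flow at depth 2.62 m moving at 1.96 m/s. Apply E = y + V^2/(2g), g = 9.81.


Specific energy E = y + V^2/(2g).
Velocity head = V^2/(2g) = 1.96^2 / (2*9.81) = 3.8416 / 19.62 = 0.1958 m.
E = 2.62 + 0.1958 = 2.8158 m.

2.8158


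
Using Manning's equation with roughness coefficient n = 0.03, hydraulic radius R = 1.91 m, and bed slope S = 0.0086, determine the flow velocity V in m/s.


Manning's equation gives V = (1/n) * R^(2/3) * S^(1/2).
First, compute R^(2/3) = 1.91^(2/3) = 1.5394.
Next, S^(1/2) = 0.0086^(1/2) = 0.092736.
Then 1/n = 1/0.03 = 33.33.
V = 33.33 * 1.5394 * 0.092736 = 4.7586 m/s.

4.7586


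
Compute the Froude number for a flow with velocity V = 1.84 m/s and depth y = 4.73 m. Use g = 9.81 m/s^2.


The Froude number is defined as Fr = V / sqrt(g*y).
g*y = 9.81 * 4.73 = 46.4013.
sqrt(g*y) = sqrt(46.4013) = 6.8118.
Fr = 1.84 / 6.8118 = 0.2701.

0.2701


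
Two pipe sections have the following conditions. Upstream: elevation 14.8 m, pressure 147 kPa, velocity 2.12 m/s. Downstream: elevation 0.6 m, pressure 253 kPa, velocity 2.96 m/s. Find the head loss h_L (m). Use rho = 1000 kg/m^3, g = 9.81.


Total head at each section: H = z + p/(rho*g) + V^2/(2g).
H1 = 14.8 + 147*1000/(1000*9.81) + 2.12^2/(2*9.81)
   = 14.8 + 14.985 + 0.2291
   = 30.014 m.
H2 = 0.6 + 253*1000/(1000*9.81) + 2.96^2/(2*9.81)
   = 0.6 + 25.79 + 0.4466
   = 26.837 m.
h_L = H1 - H2 = 30.014 - 26.837 = 3.177 m.

3.177


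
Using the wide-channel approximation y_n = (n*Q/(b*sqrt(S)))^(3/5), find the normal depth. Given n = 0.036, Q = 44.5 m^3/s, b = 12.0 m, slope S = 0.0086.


We use the wide-channel approximation y_n = (n*Q/(b*sqrt(S)))^(3/5).
sqrt(S) = sqrt(0.0086) = 0.092736.
Numerator: n*Q = 0.036 * 44.5 = 1.602.
Denominator: b*sqrt(S) = 12.0 * 0.092736 = 1.112832.
arg = 1.4396.
y_n = 1.4396^(3/5) = 1.2443 m.

1.2443


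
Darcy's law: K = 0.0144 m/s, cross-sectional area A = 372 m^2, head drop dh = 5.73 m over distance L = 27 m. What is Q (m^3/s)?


Darcy's law: Q = K * A * i, where i = dh/L.
Hydraulic gradient i = 5.73 / 27 = 0.212222.
Q = 0.0144 * 372 * 0.212222
  = 1.1368 m^3/s.

1.1368


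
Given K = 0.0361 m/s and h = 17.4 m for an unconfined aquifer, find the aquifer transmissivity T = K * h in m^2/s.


Transmissivity is defined as T = K * h.
T = 0.0361 * 17.4
  = 0.6281 m^2/s.

0.6281


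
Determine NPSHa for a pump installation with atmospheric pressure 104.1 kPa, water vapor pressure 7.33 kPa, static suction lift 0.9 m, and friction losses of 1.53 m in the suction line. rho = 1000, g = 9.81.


NPSHa = p_atm/(rho*g) - z_s - hf_s - p_vap/(rho*g).
p_atm/(rho*g) = 104.1*1000 / (1000*9.81) = 10.612 m.
p_vap/(rho*g) = 7.33*1000 / (1000*9.81) = 0.747 m.
NPSHa = 10.612 - 0.9 - 1.53 - 0.747
      = 7.43 m.

7.43


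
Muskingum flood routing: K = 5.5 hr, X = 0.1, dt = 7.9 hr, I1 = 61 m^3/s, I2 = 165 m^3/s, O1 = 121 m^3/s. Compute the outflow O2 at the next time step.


Muskingum coefficients:
denom = 2*K*(1-X) + dt = 2*5.5*(1-0.1) + 7.9 = 17.8.
C0 = (dt - 2*K*X)/denom = (7.9 - 2*5.5*0.1)/17.8 = 0.382.
C1 = (dt + 2*K*X)/denom = (7.9 + 2*5.5*0.1)/17.8 = 0.5056.
C2 = (2*K*(1-X) - dt)/denom = 0.1124.
O2 = C0*I2 + C1*I1 + C2*O1
   = 0.382*165 + 0.5056*61 + 0.1124*121
   = 107.47 m^3/s.

107.47


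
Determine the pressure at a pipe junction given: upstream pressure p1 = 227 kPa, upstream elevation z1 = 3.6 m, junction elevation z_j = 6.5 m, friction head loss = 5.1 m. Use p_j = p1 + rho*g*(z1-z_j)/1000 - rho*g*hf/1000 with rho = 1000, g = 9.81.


Junction pressure: p_j = p1 + rho*g*(z1 - z_j)/1000 - rho*g*hf/1000.
Elevation term = 1000*9.81*(3.6 - 6.5)/1000 = -28.449 kPa.
Friction term = 1000*9.81*5.1/1000 = 50.031 kPa.
p_j = 227 + -28.449 - 50.031 = 148.52 kPa.

148.52


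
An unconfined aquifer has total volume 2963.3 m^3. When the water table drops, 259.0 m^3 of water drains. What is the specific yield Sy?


Specific yield Sy = Volume drained / Total volume.
Sy = 259.0 / 2963.3
   = 0.0874.

0.0874


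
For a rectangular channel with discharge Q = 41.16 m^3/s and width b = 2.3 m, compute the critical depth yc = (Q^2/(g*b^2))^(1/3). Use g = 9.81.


Using yc = (Q^2 / (g * b^2))^(1/3):
Q^2 = 41.16^2 = 1694.15.
g * b^2 = 9.81 * 2.3^2 = 9.81 * 5.29 = 51.89.
Q^2 / (g*b^2) = 1694.15 / 51.89 = 32.6489.
yc = 32.6489^(1/3) = 3.196 m.

3.196


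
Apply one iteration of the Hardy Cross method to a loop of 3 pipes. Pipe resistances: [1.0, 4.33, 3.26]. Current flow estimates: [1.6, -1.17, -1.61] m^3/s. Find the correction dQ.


Numerator terms (r*Q*|Q|): 1.0*1.6*|1.6| = 2.56; 4.33*-1.17*|-1.17| = -5.9273; 3.26*-1.61*|-1.61| = -8.4502.
Sum of numerator = -11.8176.
Denominator terms (r*|Q|): 1.0*|1.6| = 1.6; 4.33*|-1.17| = 5.0661; 3.26*|-1.61| = 5.2486.
2 * sum of denominator = 2 * 11.9147 = 23.8294.
dQ = --11.8176 / 23.8294 = 0.4959 m^3/s.

0.4959


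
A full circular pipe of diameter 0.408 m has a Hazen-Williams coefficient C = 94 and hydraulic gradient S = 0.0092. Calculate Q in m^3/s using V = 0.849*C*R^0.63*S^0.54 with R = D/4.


For a full circular pipe, R = D/4 = 0.408/4 = 0.102 m.
V = 0.849 * 94 * 0.102^0.63 * 0.0092^0.54
  = 0.849 * 94 * 0.237366 * 0.079514
  = 1.5063 m/s.
Pipe area A = pi*D^2/4 = pi*0.408^2/4 = 0.1307 m^2.
Q = A * V = 0.1307 * 1.5063 = 0.1969 m^3/s.

0.1969


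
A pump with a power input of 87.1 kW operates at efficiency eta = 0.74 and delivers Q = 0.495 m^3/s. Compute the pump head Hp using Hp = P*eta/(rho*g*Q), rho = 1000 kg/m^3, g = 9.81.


Pump head formula: Hp = P * eta / (rho * g * Q).
Numerator: P * eta = 87.1 * 1000 * 0.74 = 64454.0 W.
Denominator: rho * g * Q = 1000 * 9.81 * 0.495 = 4855.95.
Hp = 64454.0 / 4855.95 = 13.27 m.

13.27


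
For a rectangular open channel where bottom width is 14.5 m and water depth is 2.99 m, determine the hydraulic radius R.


For a rectangular section:
Flow area A = b * y = 14.5 * 2.99 = 43.36 m^2.
Wetted perimeter P = b + 2y = 14.5 + 2*2.99 = 20.48 m.
Hydraulic radius R = A/P = 43.36 / 20.48 = 2.1169 m.

2.1169


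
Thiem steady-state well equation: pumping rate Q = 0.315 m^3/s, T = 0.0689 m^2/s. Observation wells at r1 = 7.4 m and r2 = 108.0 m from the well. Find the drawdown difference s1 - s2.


Thiem equation: s1 - s2 = Q/(2*pi*T) * ln(r2/r1).
ln(r2/r1) = ln(108.0/7.4) = 2.6807.
Q/(2*pi*T) = 0.315 / (2*pi*0.0689) = 0.315 / 0.4329 = 0.7276.
s1 - s2 = 0.7276 * 2.6807 = 1.9505 m.

1.9505


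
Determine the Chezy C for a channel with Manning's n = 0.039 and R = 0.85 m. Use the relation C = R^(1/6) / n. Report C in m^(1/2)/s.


The Chezy coefficient relates to Manning's n through C = R^(1/6) / n.
R^(1/6) = 0.85^(1/6) = 0.973277.
C = 0.973277 / 0.039 = 24.96 m^(1/2)/s.

24.96


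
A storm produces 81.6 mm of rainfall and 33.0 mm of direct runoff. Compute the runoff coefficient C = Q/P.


The runoff coefficient C = runoff depth / rainfall depth.
C = 33.0 / 81.6
  = 0.4044.

0.4044


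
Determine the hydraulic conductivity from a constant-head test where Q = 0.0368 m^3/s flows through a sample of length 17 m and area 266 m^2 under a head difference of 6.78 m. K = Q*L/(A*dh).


From K = Q*L / (A*dh):
Numerator: Q*L = 0.0368 * 17 = 0.6256.
Denominator: A*dh = 266 * 6.78 = 1803.48.
K = 0.6256 / 1803.48 = 0.000347 m/s.

0.000347


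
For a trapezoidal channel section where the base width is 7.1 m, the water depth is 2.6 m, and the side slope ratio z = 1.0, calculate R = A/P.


For a trapezoidal section with side slope z:
A = (b + z*y)*y = (7.1 + 1.0*2.6)*2.6 = 25.22 m^2.
P = b + 2*y*sqrt(1 + z^2) = 7.1 + 2*2.6*sqrt(1 + 1.0^2) = 14.454 m.
R = A/P = 25.22 / 14.454 = 1.7449 m.

1.7449


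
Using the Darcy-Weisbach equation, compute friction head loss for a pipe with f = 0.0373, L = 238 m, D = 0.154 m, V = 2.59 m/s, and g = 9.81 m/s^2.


Darcy-Weisbach equation: h_f = f * (L/D) * V^2/(2g).
f * L/D = 0.0373 * 238/0.154 = 57.6455.
V^2/(2g) = 2.59^2 / (2*9.81) = 6.7081 / 19.62 = 0.3419 m.
h_f = 57.6455 * 0.3419 = 19.709 m.

19.709


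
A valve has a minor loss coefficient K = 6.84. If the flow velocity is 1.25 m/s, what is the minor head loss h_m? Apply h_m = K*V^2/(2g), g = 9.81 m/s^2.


Minor loss formula: h_m = K * V^2/(2g).
V^2 = 1.25^2 = 1.5625.
V^2/(2g) = 1.5625 / 19.62 = 0.0796 m.
h_m = 6.84 * 0.0796 = 0.5447 m.

0.5447


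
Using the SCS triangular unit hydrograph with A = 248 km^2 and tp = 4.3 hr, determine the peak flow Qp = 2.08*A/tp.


SCS formula: Qp = 2.08 * A / tp.
Qp = 2.08 * 248 / 4.3
   = 515.84 / 4.3
   = 119.96 m^3/s per cm.

119.96


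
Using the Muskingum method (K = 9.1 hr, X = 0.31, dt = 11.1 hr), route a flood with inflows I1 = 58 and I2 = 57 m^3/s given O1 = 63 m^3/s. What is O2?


Muskingum coefficients:
denom = 2*K*(1-X) + dt = 2*9.1*(1-0.31) + 11.1 = 23.658.
C0 = (dt - 2*K*X)/denom = (11.1 - 2*9.1*0.31)/23.658 = 0.2307.
C1 = (dt + 2*K*X)/denom = (11.1 + 2*9.1*0.31)/23.658 = 0.7077.
C2 = (2*K*(1-X) - dt)/denom = 0.0616.
O2 = C0*I2 + C1*I1 + C2*O1
   = 0.2307*57 + 0.7077*58 + 0.0616*63
   = 58.08 m^3/s.

58.08


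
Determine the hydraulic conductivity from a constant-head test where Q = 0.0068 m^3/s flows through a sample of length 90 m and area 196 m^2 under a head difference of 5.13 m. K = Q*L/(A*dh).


From K = Q*L / (A*dh):
Numerator: Q*L = 0.0068 * 90 = 0.612.
Denominator: A*dh = 196 * 5.13 = 1005.48.
K = 0.612 / 1005.48 = 0.000609 m/s.

0.000609


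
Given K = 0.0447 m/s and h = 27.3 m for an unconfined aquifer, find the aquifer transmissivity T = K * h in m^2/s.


Transmissivity is defined as T = K * h.
T = 0.0447 * 27.3
  = 1.2203 m^2/s.

1.2203


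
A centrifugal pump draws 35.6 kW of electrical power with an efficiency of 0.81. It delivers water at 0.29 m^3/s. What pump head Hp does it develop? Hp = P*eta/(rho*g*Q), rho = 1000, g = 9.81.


Pump head formula: Hp = P * eta / (rho * g * Q).
Numerator: P * eta = 35.6 * 1000 * 0.81 = 28836.0 W.
Denominator: rho * g * Q = 1000 * 9.81 * 0.29 = 2844.9.
Hp = 28836.0 / 2844.9 = 10.14 m.

10.14


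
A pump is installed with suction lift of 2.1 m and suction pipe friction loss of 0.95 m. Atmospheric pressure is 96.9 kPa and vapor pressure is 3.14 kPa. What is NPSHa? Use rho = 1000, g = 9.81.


NPSHa = p_atm/(rho*g) - z_s - hf_s - p_vap/(rho*g).
p_atm/(rho*g) = 96.9*1000 / (1000*9.81) = 9.878 m.
p_vap/(rho*g) = 3.14*1000 / (1000*9.81) = 0.32 m.
NPSHa = 9.878 - 2.1 - 0.95 - 0.32
      = 6.51 m.

6.51


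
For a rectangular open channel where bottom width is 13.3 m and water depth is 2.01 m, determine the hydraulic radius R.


For a rectangular section:
Flow area A = b * y = 13.3 * 2.01 = 26.73 m^2.
Wetted perimeter P = b + 2y = 13.3 + 2*2.01 = 17.32 m.
Hydraulic radius R = A/P = 26.73 / 17.32 = 1.5435 m.

1.5435


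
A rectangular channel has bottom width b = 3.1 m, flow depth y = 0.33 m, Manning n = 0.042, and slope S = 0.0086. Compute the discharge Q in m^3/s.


For a rectangular channel, the cross-sectional area A = b * y = 3.1 * 0.33 = 1.02 m^2.
The wetted perimeter P = b + 2y = 3.1 + 2*0.33 = 3.76 m.
Hydraulic radius R = A/P = 1.02/3.76 = 0.2721 m.
Velocity V = (1/n)*R^(2/3)*S^(1/2) = (1/0.042)*0.2721^(2/3)*0.0086^(1/2) = 0.9271 m/s.
Discharge Q = A * V = 1.02 * 0.9271 = 0.948 m^3/s.

0.948


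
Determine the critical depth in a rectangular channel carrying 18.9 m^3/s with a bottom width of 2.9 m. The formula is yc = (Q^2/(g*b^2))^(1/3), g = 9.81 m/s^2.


Using yc = (Q^2 / (g * b^2))^(1/3):
Q^2 = 18.9^2 = 357.21.
g * b^2 = 9.81 * 2.9^2 = 9.81 * 8.41 = 82.5.
Q^2 / (g*b^2) = 357.21 / 82.5 = 4.3298.
yc = 4.3298^(1/3) = 1.6299 m.

1.6299


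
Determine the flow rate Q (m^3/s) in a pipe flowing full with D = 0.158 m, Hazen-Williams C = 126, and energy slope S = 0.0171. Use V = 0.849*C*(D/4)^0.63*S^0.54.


For a full circular pipe, R = D/4 = 0.158/4 = 0.0395 m.
V = 0.849 * 126 * 0.0395^0.63 * 0.0171^0.54
  = 0.849 * 126 * 0.130574 * 0.111127
  = 1.5522 m/s.
Pipe area A = pi*D^2/4 = pi*0.158^2/4 = 0.0196 m^2.
Q = A * V = 0.0196 * 1.5522 = 0.0304 m^3/s.

0.0304


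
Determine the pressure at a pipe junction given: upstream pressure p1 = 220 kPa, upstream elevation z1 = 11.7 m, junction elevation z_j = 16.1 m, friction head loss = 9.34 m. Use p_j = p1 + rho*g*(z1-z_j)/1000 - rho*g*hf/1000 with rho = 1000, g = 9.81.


Junction pressure: p_j = p1 + rho*g*(z1 - z_j)/1000 - rho*g*hf/1000.
Elevation term = 1000*9.81*(11.7 - 16.1)/1000 = -43.164 kPa.
Friction term = 1000*9.81*9.34/1000 = 91.625 kPa.
p_j = 220 + -43.164 - 91.625 = 85.21 kPa.

85.21


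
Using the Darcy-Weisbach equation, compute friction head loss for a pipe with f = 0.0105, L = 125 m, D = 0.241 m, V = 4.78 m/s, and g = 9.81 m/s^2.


Darcy-Weisbach equation: h_f = f * (L/D) * V^2/(2g).
f * L/D = 0.0105 * 125/0.241 = 5.4461.
V^2/(2g) = 4.78^2 / (2*9.81) = 22.8484 / 19.62 = 1.1645 m.
h_f = 5.4461 * 1.1645 = 6.342 m.

6.342


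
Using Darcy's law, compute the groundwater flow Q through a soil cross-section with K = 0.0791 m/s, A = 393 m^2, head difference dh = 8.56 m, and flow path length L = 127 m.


Darcy's law: Q = K * A * i, where i = dh/L.
Hydraulic gradient i = 8.56 / 127 = 0.067402.
Q = 0.0791 * 393 * 0.067402
  = 2.0953 m^3/s.

2.0953


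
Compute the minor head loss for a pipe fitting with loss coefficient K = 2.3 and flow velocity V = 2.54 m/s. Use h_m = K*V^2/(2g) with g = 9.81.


Minor loss formula: h_m = K * V^2/(2g).
V^2 = 2.54^2 = 6.4516.
V^2/(2g) = 6.4516 / 19.62 = 0.3288 m.
h_m = 2.3 * 0.3288 = 0.7563 m.

0.7563


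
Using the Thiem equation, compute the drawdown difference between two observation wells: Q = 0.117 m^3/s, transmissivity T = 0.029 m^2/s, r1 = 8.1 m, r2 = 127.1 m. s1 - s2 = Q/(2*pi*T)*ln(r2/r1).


Thiem equation: s1 - s2 = Q/(2*pi*T) * ln(r2/r1).
ln(r2/r1) = ln(127.1/8.1) = 2.7531.
Q/(2*pi*T) = 0.117 / (2*pi*0.029) = 0.117 / 0.1822 = 0.6421.
s1 - s2 = 0.6421 * 2.7531 = 1.7678 m.

1.7678


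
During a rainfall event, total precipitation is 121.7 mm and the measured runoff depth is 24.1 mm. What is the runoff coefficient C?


The runoff coefficient C = runoff depth / rainfall depth.
C = 24.1 / 121.7
  = 0.198.

0.198


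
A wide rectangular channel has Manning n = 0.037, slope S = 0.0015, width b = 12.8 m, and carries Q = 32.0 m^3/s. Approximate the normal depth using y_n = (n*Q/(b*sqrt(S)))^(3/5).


We use the wide-channel approximation y_n = (n*Q/(b*sqrt(S)))^(3/5).
sqrt(S) = sqrt(0.0015) = 0.03873.
Numerator: n*Q = 0.037 * 32.0 = 1.184.
Denominator: b*sqrt(S) = 12.8 * 0.03873 = 0.495744.
arg = 2.3883.
y_n = 2.3883^(3/5) = 1.686 m.

1.686


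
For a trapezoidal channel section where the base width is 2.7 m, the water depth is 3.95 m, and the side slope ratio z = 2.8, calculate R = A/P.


For a trapezoidal section with side slope z:
A = (b + z*y)*y = (2.7 + 2.8*3.95)*3.95 = 54.352 m^2.
P = b + 2*y*sqrt(1 + z^2) = 2.7 + 2*3.95*sqrt(1 + 2.8^2) = 26.188 m.
R = A/P = 54.352 / 26.188 = 2.0754 m.

2.0754


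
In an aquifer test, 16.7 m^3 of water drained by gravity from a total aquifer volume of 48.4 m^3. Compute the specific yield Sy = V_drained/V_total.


Specific yield Sy = Volume drained / Total volume.
Sy = 16.7 / 48.4
   = 0.345.

0.345


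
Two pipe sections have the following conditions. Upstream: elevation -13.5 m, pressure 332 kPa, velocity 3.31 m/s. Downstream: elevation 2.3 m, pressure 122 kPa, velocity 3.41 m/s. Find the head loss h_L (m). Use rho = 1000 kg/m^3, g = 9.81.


Total head at each section: H = z + p/(rho*g) + V^2/(2g).
H1 = -13.5 + 332*1000/(1000*9.81) + 3.31^2/(2*9.81)
   = -13.5 + 33.843 + 0.5584
   = 20.901 m.
H2 = 2.3 + 122*1000/(1000*9.81) + 3.41^2/(2*9.81)
   = 2.3 + 12.436 + 0.5927
   = 15.329 m.
h_L = H1 - H2 = 20.901 - 15.329 = 5.572 m.

5.572


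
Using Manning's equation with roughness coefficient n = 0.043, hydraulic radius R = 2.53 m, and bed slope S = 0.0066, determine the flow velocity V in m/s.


Manning's equation gives V = (1/n) * R^(2/3) * S^(1/2).
First, compute R^(2/3) = 2.53^(2/3) = 1.8567.
Next, S^(1/2) = 0.0066^(1/2) = 0.08124.
Then 1/n = 1/0.043 = 23.26.
V = 23.26 * 1.8567 * 0.08124 = 3.5079 m/s.

3.5079


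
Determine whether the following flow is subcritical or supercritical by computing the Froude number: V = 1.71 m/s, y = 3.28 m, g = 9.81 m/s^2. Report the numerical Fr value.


The Froude number is defined as Fr = V / sqrt(g*y).
g*y = 9.81 * 3.28 = 32.1768.
sqrt(g*y) = sqrt(32.1768) = 5.6725.
Fr = 1.71 / 5.6725 = 0.3015.
Since Fr < 1, the flow is subcritical.

0.3015


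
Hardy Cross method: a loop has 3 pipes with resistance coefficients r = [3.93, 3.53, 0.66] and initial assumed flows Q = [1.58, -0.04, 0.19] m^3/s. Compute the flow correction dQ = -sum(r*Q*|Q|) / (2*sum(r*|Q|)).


Numerator terms (r*Q*|Q|): 3.93*1.58*|1.58| = 9.8109; 3.53*-0.04*|-0.04| = -0.0056; 0.66*0.19*|0.19| = 0.0238.
Sum of numerator = 9.829.
Denominator terms (r*|Q|): 3.93*|1.58| = 6.2094; 3.53*|-0.04| = 0.1412; 0.66*|0.19| = 0.1254.
2 * sum of denominator = 2 * 6.476 = 12.952.
dQ = -9.829 / 12.952 = -0.7589 m^3/s.

-0.7589


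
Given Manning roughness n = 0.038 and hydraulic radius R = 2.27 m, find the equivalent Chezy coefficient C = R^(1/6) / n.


The Chezy coefficient relates to Manning's n through C = R^(1/6) / n.
R^(1/6) = 2.27^(1/6) = 1.146404.
C = 1.146404 / 0.038 = 30.17 m^(1/2)/s.

30.17


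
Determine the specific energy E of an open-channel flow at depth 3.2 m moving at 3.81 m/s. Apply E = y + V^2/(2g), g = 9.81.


Specific energy E = y + V^2/(2g).
Velocity head = V^2/(2g) = 3.81^2 / (2*9.81) = 14.5161 / 19.62 = 0.7399 m.
E = 3.2 + 0.7399 = 3.9399 m.

3.9399


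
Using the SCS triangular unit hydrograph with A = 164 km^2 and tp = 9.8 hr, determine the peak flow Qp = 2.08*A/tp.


SCS formula: Qp = 2.08 * A / tp.
Qp = 2.08 * 164 / 9.8
   = 341.12 / 9.8
   = 34.81 m^3/s per cm.

34.81


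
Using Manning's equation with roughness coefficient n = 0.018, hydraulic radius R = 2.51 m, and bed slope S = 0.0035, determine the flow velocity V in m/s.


Manning's equation gives V = (1/n) * R^(2/3) * S^(1/2).
First, compute R^(2/3) = 2.51^(2/3) = 1.8469.
Next, S^(1/2) = 0.0035^(1/2) = 0.059161.
Then 1/n = 1/0.018 = 55.56.
V = 55.56 * 1.8469 * 0.059161 = 6.0703 m/s.

6.0703


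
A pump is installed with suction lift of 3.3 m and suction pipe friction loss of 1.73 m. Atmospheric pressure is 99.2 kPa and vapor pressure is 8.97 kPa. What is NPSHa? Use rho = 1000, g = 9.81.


NPSHa = p_atm/(rho*g) - z_s - hf_s - p_vap/(rho*g).
p_atm/(rho*g) = 99.2*1000 / (1000*9.81) = 10.112 m.
p_vap/(rho*g) = 8.97*1000 / (1000*9.81) = 0.914 m.
NPSHa = 10.112 - 3.3 - 1.73 - 0.914
      = 4.17 m.

4.17


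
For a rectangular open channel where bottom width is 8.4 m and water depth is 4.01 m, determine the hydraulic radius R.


For a rectangular section:
Flow area A = b * y = 8.4 * 4.01 = 33.68 m^2.
Wetted perimeter P = b + 2y = 8.4 + 2*4.01 = 16.42 m.
Hydraulic radius R = A/P = 33.68 / 16.42 = 2.0514 m.

2.0514


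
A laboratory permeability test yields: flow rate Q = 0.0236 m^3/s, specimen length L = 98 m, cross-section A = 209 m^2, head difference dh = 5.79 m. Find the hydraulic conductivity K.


From K = Q*L / (A*dh):
Numerator: Q*L = 0.0236 * 98 = 2.3128.
Denominator: A*dh = 209 * 5.79 = 1210.11.
K = 2.3128 / 1210.11 = 0.001911 m/s.

0.001911


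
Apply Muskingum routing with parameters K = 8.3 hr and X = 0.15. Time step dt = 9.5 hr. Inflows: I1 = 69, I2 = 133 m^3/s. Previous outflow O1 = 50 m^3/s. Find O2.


Muskingum coefficients:
denom = 2*K*(1-X) + dt = 2*8.3*(1-0.15) + 9.5 = 23.61.
C0 = (dt - 2*K*X)/denom = (9.5 - 2*8.3*0.15)/23.61 = 0.2969.
C1 = (dt + 2*K*X)/denom = (9.5 + 2*8.3*0.15)/23.61 = 0.5078.
C2 = (2*K*(1-X) - dt)/denom = 0.1953.
O2 = C0*I2 + C1*I1 + C2*O1
   = 0.2969*133 + 0.5078*69 + 0.1953*50
   = 84.29 m^3/s.

84.29


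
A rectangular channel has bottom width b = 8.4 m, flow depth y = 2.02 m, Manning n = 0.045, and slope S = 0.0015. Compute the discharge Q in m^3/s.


For a rectangular channel, the cross-sectional area A = b * y = 8.4 * 2.02 = 16.97 m^2.
The wetted perimeter P = b + 2y = 8.4 + 2*2.02 = 12.44 m.
Hydraulic radius R = A/P = 16.97/12.44 = 1.364 m.
Velocity V = (1/n)*R^(2/3)*S^(1/2) = (1/0.045)*1.364^(2/3)*0.0015^(1/2) = 1.0585 m/s.
Discharge Q = A * V = 16.97 * 1.0585 = 17.961 m^3/s.

17.961


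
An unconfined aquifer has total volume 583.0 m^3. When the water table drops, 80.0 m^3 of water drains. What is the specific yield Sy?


Specific yield Sy = Volume drained / Total volume.
Sy = 80.0 / 583.0
   = 0.1372.

0.1372


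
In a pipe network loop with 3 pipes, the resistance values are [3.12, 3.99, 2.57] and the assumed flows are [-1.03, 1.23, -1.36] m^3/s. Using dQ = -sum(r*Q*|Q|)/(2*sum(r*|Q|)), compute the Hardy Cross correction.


Numerator terms (r*Q*|Q|): 3.12*-1.03*|-1.03| = -3.31; 3.99*1.23*|1.23| = 6.0365; 2.57*-1.36*|-1.36| = -4.7535.
Sum of numerator = -2.027.
Denominator terms (r*|Q|): 3.12*|-1.03| = 3.2136; 3.99*|1.23| = 4.9077; 2.57*|-1.36| = 3.4952.
2 * sum of denominator = 2 * 11.6165 = 23.233.
dQ = --2.027 / 23.233 = 0.0872 m^3/s.

0.0872


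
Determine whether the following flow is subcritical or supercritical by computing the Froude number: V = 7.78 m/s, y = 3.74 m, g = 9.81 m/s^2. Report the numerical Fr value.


The Froude number is defined as Fr = V / sqrt(g*y).
g*y = 9.81 * 3.74 = 36.6894.
sqrt(g*y) = sqrt(36.6894) = 6.0572.
Fr = 7.78 / 6.0572 = 1.2844.
Since Fr > 1, the flow is supercritical.

1.2844


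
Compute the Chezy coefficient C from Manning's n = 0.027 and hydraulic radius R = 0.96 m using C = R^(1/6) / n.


The Chezy coefficient relates to Manning's n through C = R^(1/6) / n.
R^(1/6) = 0.96^(1/6) = 0.993219.
C = 0.993219 / 0.027 = 36.79 m^(1/2)/s.

36.79
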